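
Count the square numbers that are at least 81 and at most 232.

7

The n-th square number is n².
Smallest index with value ≥ 81: n = 9 (giving 81).
Largest index with value ≤ 232: n = 15 (giving 225).
Indices 9 through 15: 7 terms.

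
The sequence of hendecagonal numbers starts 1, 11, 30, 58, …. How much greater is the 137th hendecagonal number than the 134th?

137·(9·137 − 7)/2 = 83981 and 134·(9·134 − 7)/2 = 80333.
Difference: 83981 − 80333 = 3648.

3648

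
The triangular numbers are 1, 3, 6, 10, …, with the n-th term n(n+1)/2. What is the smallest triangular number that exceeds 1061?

1081

Solve n(n+1)/2 > 1061 for integer n.
The largest n with value ≤ 1061 is 45 (since 1035 ≤ 1061 < 1081), so the first above is n = 46, value 1081.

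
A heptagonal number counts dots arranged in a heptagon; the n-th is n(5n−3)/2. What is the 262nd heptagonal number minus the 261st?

1306

Consecutive heptagonal numbers differ by 5n − 4: here 5·262 − 4 = 1306.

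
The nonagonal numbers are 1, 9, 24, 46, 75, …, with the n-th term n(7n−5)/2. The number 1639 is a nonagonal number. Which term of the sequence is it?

Set n(7n−5)/2 = 1639, giving 7n² − 5n − 3278 = 0.
The discriminant is 25 + 56·1639 = 91809, and √91809 = 303.
So n = (5 + 303) / 14 = 308/14 = 22.
Check: 22·(7·22 − 5)/2 = 1639. ✓

22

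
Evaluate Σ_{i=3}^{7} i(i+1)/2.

Σ i(i+1)/2 = (Σi² + Σi) / 2 over i = 3..7.
Σi = 28 − 3 = 25 and Σi² = 140 − 5 = 135.
(1·135 + 1·25) / 2 = 160/2 = 80.

80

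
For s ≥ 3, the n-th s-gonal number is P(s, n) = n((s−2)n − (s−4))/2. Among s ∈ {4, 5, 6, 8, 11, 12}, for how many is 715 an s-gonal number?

2

s = 4: P(4, 26) = 676 and P(4, 27) = 729; 715 is not s-gonal.
s = 5: P(5, 22) = 715. ✓
s = 6: P(6, 19) = 703 and P(6, 20) = 780; 715 is not s-gonal.
s = 8: P(8, 15) = 645 and P(8, 16) = 736; 715 is not s-gonal.
s = 11: P(11, 13) = 715. ✓
s = 12: P(12, 12) = 672 and P(12, 13) = 793; 715 is not s-gonal.
Hits: s ∈ {5, 11} → 2.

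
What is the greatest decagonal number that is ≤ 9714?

9457

Solve n(4n−3) ≤ 9714 for integer n.
n = 49 gives 9457 ≤ 9714, while n = 50 gives 9850 > 9714; so the answer is 9457.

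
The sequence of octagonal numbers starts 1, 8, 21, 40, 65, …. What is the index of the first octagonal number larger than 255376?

Solve n(3n−2) > 255376 for integer n.
The largest n with value ≤ 255376 is 292 (since 255208 ≤ 255376 < 256961), so the first above is n = 293, value 256961.

293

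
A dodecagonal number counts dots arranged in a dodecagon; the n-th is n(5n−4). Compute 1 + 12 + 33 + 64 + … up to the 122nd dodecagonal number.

3033713

Σ i(5i−4) = 5Σi² − 4Σi over i = 1..122.
Σi = 7503 and Σi² = 612745.
5·612745 − 4·7503 = 3033713.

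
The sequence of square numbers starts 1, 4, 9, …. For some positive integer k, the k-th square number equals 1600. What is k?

We need n² = 1600, so n = √1600 = 40.
Check: 40² = 1600. ✓

40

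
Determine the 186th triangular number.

The 186th triangular number is n(n+1)/2 with n = 186.
186·187/2 = 34782/2 = 17391.

17391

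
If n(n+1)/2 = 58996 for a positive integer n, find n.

Set n(n+1)/2 = 58996, giving n² + n − 117992 = 0.
So n = (-1 + 687) / 2 = 686/2 = 343.
Check: 343·344/2 = 58996. ✓

343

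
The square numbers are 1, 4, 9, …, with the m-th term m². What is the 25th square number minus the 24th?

n² − (n−1)² = 2n − 1, so 25² − 24² = 2·25 − 1 = 49.

49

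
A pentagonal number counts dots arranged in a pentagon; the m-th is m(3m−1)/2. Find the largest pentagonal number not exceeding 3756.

Solve n(3n−1)/2 ≤ 3756 for integer n.
n = 50 gives 3725 ≤ 3756, while n = 51 gives 3876 > 3756; so the answer is 3725.

3725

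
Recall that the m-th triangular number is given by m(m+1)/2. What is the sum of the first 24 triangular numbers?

Σ i(i+1)/2 = (Σi² + Σi) / 2 over i = 1..24.
Σi = 300 and Σi² = 4900.
(1·4900 + 1·300) / 2 = 5200/2 = 2600.

2600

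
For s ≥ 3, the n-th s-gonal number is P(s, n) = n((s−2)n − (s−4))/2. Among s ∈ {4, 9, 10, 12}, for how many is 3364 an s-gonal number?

s = 4: P(4, 58) = 3364. ✓
s = 9: P(9, 31) = 3286 and P(9, 32) = 3504; 3364 is not s-gonal.
s = 10: P(10, 29) = 3277 and P(10, 30) = 3510; 3364 is not s-gonal.
s = 12: P(12, 26) = 3276 and P(12, 27) = 3537; 3364 is not s-gonal.
Hits: s ∈ {4} → 1.

1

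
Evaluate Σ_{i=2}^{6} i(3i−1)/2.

125

Σ i(3i−1)/2 = (3Σi² − Σi) / 2 over i = 2..6.
Σi = 21 − 1 = 20 and Σi² = 91 − 1 = 90.
(3·90 − 1·20) / 2 = 250/2 = 125.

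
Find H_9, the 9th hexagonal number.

153

The 9th hexagonal number is n(2n−1) with n = 9.
9·(2·9 − 1) = 9·17 = 153.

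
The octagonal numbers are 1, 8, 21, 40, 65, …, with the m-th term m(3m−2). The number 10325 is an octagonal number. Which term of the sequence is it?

Set n(3n−2) = 10325, giving 3n² − 2n − 10325 = 0.
So n = (2 + 352) / 6 = 354/6 = 59.

59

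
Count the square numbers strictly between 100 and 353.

8

The n-th square number is n².
Smallest index with value > 100: n = 11 (giving 121).
Largest index with value < 353: n = 18 (giving 324).
Indices 11 through 18: 8 terms.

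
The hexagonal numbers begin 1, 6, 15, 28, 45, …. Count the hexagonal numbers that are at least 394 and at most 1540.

The n-th hexagonal number is n(2n−1).
Smallest index with value ≥ 394: n = 15 (giving 435).
Largest index with value ≤ 1540: n = 28 (giving 1540).
Indices 15 through 28: 14 terms.

14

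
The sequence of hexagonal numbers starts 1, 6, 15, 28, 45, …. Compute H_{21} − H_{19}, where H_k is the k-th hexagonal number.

21·(2·21 − 1) = 861 and 19·(2·19 − 1) = 703.
Difference: 861 − 703 = 158.

158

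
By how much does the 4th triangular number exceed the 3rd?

Consecutive triangular numbers differ by n: T_{4} − T_{3} = 4.

4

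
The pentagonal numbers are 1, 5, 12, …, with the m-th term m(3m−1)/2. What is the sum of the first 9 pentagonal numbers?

Σ i(3i−1)/2 = (3Σi² − Σi) / 2 over i = 1..9.
Σi = 45 and Σi² = 285.
(3·285 − 1·45) / 2 = 810/2 = 405.

405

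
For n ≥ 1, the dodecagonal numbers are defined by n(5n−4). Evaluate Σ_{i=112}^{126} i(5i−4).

1056335

Σ i(5i−4) = 5Σi² − 4Σi over i = 112..126.
Σi = 8001 − 6216 = 1785 and Σi² = 674751 − 462056 = 212695.
5·212695 − 4·1785 = 1056335.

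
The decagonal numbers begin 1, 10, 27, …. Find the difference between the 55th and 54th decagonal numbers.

433

Consecutive decagonal numbers differ by 8n − 7: here 8·55 − 7 = 433.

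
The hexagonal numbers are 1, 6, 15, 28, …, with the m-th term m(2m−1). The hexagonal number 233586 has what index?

342

Set n(2n−1) = 233586, giving 2n² − n − 233586 = 0.
So n = (1 + 1367) / 4 = 1368/4 = 342.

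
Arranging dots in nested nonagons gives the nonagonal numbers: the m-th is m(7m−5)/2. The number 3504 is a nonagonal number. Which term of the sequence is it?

Set n(7n−5)/2 = 3504, giving 7n² − 5n − 7008 = 0.
The discriminant is 25 + 56·3504 = 196249, and √196249 = 443.
So n = (5 + 443) / 14 = 448/14 = 32.

32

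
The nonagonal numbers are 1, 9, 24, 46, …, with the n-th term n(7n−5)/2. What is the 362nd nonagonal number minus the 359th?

7563

362·(7·362 − 5)/2 = 457749 and 359·(7·359 − 5)/2 = 450186.
Difference: 457749 − 450186 = 7563.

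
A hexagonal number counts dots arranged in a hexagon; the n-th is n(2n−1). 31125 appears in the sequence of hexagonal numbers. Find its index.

Set n(2n−1) = 31125, giving 2n² − n − 31125 = 0.
So n = (1 + 499) / 4 = 500/4 = 125.

125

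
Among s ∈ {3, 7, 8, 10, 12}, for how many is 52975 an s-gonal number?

1

s = 3: P(3, 325) = 52975. ✓
s = 7: P(7, 145) = 52345 and P(7, 146) = 53071; 52975 is not s-gonal.
s = 8: P(8, 133) = 52801 and P(8, 134) = 53600; 52975 is not s-gonal.
s = 10: P(10, 115) = 52555 and P(10, 116) = 53476; 52975 is not s-gonal.
s = 12: P(12, 103) = 52633 and P(12, 104) = 53664; 52975 is not s-gonal.
Hits: s ∈ {3} → 1.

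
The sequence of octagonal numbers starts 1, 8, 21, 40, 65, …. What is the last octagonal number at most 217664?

216545

Solve n(3n−2) ≤ 217664 for integer n.
n = 269 gives 216545 ≤ 217664, while n = 270 gives 218160 > 217664; so the answer is 216545.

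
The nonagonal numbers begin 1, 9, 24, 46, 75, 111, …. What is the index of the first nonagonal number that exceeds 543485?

395

Solve n(7n−5)/2 > 543485 for integer n.
The largest n with value ≤ 543485 is 394 (since 542341 ≤ 543485 < 545100), so the first above is n = 395, value 545100.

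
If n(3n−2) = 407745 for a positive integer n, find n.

369

Set n(3n−2) = 407745, giving 3n² − 2n − 407745 = 0.
The discriminant is 4 + 12·407745 = 4892944, and √4892944 = 2212.
So n = (2 + 2212) / 6 = 2214/6 = 369.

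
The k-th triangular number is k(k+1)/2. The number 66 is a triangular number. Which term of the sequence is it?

Set n(n+1)/2 = 66, giving n² + n − 132 = 0.
The discriminant is 1 + 8·66 = 529, and √529 = 23.
So n = (-1 + 23) / 2 = 22/2 = 11.

11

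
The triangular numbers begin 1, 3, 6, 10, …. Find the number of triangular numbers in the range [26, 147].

10

The n-th triangular number is n(n+1)/2.
Smallest index with value ≥ 26: n = 7 (giving 28).
Largest index with value ≤ 147: n = 16 (giving 136).
Indices 7 through 16: 10 terms.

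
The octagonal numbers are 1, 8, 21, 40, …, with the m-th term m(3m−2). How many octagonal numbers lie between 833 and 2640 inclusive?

The n-th octagonal number is n(3n−2).
Smallest index with value ≥ 833: n = 17 (giving 833).
Largest index with value ≤ 2640: n = 30 (giving 2640).
Indices 17 through 30: 14 terms.

14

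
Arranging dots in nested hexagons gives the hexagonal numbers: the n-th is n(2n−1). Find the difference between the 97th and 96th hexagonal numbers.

Consecutive hexagonal numbers differ by 4n − 3: here 4·97 − 3 = 385.

385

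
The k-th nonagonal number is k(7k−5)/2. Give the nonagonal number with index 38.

4959

The 38th nonagonal number is n(7n−5)/2 with n = 38.
38·(7·38 − 5)/2 = 38·261/2 = 4959.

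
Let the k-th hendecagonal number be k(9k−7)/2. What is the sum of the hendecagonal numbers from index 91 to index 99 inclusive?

362790

Σ i(9i−7)/2 = (9Σi² − 7Σi) / 2 over i = 91..99.
Σi = 4950 − 4095 = 855 and Σi² = 328350 − 247065 = 81285.
(9·81285 − 7·855) / 2 = 725580/2 = 362790.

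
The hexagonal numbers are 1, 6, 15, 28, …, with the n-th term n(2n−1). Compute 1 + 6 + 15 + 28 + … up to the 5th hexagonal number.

95

Σ i(2i−1) = 2Σi² − Σi over i = 1..5.
Σi = 15 and Σi² = 55.
2·55 − 1·15 = 95.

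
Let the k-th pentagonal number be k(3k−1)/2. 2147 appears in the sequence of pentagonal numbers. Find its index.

38

Set n(3n−1)/2 = 2147, giving 3n² − n − 4294 = 0.
The discriminant is 1 + 24·2147 = 51529, and √51529 = 227.
So n = (1 + 227) / 6 = 228/6 = 38.
Check: 38·(3·38 − 1)/2 = 2147. ✓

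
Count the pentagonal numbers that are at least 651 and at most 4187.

33

The n-th pentagonal number is n(3n−1)/2.
Smallest index with value ≥ 651: n = 21 (giving 651).
Largest index with value ≤ 4187: n = 53 (giving 4187).
Indices 21 through 53: 33 terms.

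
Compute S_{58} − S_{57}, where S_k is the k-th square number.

n² − (n−1)² = 2n − 1, so 58² − 57² = 2·58 − 1 = 115.

115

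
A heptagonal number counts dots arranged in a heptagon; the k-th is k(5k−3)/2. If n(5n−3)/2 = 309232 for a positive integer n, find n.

Set n(5n−3)/2 = 309232, giving 5n² − 3n − 618464 = 0.
So n = (3 + 3517) / 10 = 3520/10 = 352.

352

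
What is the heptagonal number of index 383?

The 383rd heptagonal number is n(5n−3)/2 with n = 383.
383·(5·383 − 3)/2 = 383·1912/2 = 383·956 = 366148.

366148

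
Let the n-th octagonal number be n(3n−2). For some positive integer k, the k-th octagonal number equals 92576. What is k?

Set n(3n−2) = 92576, giving 3n² − 2n − 92576 = 0.
The discriminant is 4 + 12·92576 = 1110916, and √1110916 = 1054.
So n = (2 + 1054) / 6 = 1056/6 = 176.

176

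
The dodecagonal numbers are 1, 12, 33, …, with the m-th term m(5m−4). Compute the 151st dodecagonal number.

The 151st dodecagonal number is n(5n−4) with n = 151.
151·(5·151 − 4) = 151·751 = 113401.

113401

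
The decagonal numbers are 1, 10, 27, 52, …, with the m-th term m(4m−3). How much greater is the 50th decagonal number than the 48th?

778

50·(4·50 − 3) = 9850 and 48·(4·48 − 3) = 9072.
Difference: 9850 − 9072 = 778.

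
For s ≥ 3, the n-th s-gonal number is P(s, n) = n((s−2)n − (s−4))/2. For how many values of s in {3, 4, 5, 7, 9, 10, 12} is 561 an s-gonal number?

s = 3: P(3, 33) = 561. ✓
s = 4: P(4, 23) = 529 and P(4, 24) = 576; 561 is not s-gonal.
s = 5: P(5, 19) = 532 and P(5, 20) = 590; 561 is not s-gonal.
s = 7: P(7, 15) = 540 and P(7, 16) = 616; 561 is not s-gonal.
s = 9: P(9, 13) = 559 and P(9, 14) = 651; 561 is not s-gonal.
s = 10: P(10, 12) = 540 and P(10, 13) = 637; 561 is not s-gonal.
s = 12: P(12, 11) = 561. ✓
Hits: s ∈ {3, 12} → 2.

2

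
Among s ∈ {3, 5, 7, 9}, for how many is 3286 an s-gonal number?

s = 3: P(3, 80) = 3240 and P(3, 81) = 3321; 3286 is not s-gonal.
s = 5: P(5, 46) = 3151 and P(5, 47) = 3290; 3286 is not s-gonal.
s = 7: P(7, 36) = 3186 and P(7, 37) = 3367; 3286 is not s-gonal.
s = 9: P(9, 31) = 3286. ✓
Hits: s ∈ {9} → 1.

1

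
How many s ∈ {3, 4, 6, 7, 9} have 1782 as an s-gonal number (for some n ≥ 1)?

1

s = 3: P(3, 59) = 1770 and P(3, 60) = 1830; 1782 is not s-gonal.
s = 4: P(4, 42) = 1764 and P(4, 43) = 1849; 1782 is not s-gonal.
s = 6: P(6, 30) = 1770 and P(6, 31) = 1891; 1782 is not s-gonal.
s = 7: P(7, 27) = 1782. ✓
s = 9: P(9, 22) = 1639 and P(9, 23) = 1794; 1782 is not s-gonal.
Hits: s ∈ {7} → 1.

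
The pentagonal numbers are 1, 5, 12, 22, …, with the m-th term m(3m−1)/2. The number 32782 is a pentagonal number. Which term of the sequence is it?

148

Set n(3n−1)/2 = 32782, giving 3n² − n − 65564 = 0.
The discriminant is 1 + 24·32782 = 786769, and √786769 = 887.
So n = (1 + 887) / 6 = 888/6 = 148.
Check: 148·(3·148 − 1)/2 = 32782. ✓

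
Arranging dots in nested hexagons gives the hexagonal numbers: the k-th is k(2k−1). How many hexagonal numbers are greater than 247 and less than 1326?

The n-th hexagonal number is n(2n−1).
Smallest index with value > 247: n = 12 (giving 276).
Largest index with value < 1326: n = 25 (giving 1225).
Indices 12 through 25: 14 terms.

14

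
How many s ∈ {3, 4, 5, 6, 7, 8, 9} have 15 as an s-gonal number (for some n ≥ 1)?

s = 3: P(3, 5) = 15. ✓
s = 4: P(4, 3) = 9 and P(4, 4) = 16; 15 is not s-gonal.
s = 5: P(5, 3) = 12 and P(5, 4) = 22; 15 is not s-gonal.
s = 6: P(6, 3) = 15. ✓
s = 7: P(7, 2) = 7 and P(7, 3) = 18; 15 is not s-gonal.
s = 8: P(8, 2) = 8 and P(8, 3) = 21; 15 is not s-gonal.
s = 9: P(9, 2) = 9 and P(9, 3) = 24; 15 is not s-gonal.
Hits: s ∈ {3, 6} → 2.

2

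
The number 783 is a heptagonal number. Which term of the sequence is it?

18

Set n(5n−3)/2 = 783, giving 5n² − 3n − 1566 = 0.
The discriminant is 9 + 40·783 = 31329, and √31329 = 177.
So n = (3 + 177) / 10 = 180/10 = 18.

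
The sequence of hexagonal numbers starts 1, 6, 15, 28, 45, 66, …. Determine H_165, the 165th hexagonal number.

54285

The 165th hexagonal number is n(2n−1) with n = 165.
165·(2·165 − 1) = 165·329 = 54285.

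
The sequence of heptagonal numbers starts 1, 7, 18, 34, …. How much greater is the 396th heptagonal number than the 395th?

Consecutive heptagonal numbers differ by 5n − 4: here 5·396 − 4 = 1976.

1976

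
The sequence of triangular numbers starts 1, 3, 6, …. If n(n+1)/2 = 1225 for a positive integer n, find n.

Set n(n+1)/2 = 1225, giving n² + n − 2450 = 0.
The discriminant is 1 + 8·1225 = 9801, and √9801 = 99.
So n = (-1 + 99) / 2 = 98/2 = 49.

49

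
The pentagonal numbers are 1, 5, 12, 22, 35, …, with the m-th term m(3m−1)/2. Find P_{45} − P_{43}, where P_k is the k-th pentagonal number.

45·(3·45 − 1)/2 = 3015 and 43·(3·43 − 1)/2 = 2752.
Difference: 3015 − 2752 = 263.

263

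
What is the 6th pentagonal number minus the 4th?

29

6·(3·6 − 1)/2 = 51 and 4·(3·4 − 1)/2 = 22.
Difference: 51 − 22 = 29.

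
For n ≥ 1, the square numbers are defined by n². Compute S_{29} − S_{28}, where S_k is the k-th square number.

57

n² − (n−1)² = 2n − 1, so 29² − 28² = 2·29 − 1 = 57.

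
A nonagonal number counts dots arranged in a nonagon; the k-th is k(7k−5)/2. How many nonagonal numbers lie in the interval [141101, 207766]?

The n-th nonagonal number is n(7n−5)/2.
Smallest index with value ≥ 141101: n = 202 (giving 142309).
Largest index with value ≤ 207766: n = 244 (giving 207766).
Indices 202 through 244: 43 terms.

43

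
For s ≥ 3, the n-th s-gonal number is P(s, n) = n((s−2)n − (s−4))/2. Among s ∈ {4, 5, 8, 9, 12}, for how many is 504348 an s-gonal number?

1

s = 4: P(4, 710) = 504100 and P(4, 711) = 505521; 504348 is not s-gonal.
s = 5: P(5, 580) = 504310 and P(5, 581) = 506051; 504348 is not s-gonal.
s = 8: P(8, 410) = 503480 and P(8, 411) = 505941; 504348 is not s-gonal.
s = 9: P(9, 379) = 501796 and P(9, 380) = 504450; 504348 is not s-gonal.
s = 12: P(12, 318) = 504348. ✓
Hits: s ∈ {12} → 1.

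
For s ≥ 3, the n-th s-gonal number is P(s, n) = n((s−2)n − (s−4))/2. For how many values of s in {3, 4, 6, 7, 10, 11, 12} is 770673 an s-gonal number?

s = 3: P(3, 1241) = 770661 and P(3, 1242) = 771903; 770673 is not s-gonal.
s = 4: P(4, 877) = 769129 and P(4, 878) = 770884; 770673 is not s-gonal.
s = 6: P(6, 621) = 770661 and P(6, 622) = 773146; 770673 is not s-gonal.
s = 7: P(7, 555) = 769230 and P(7, 556) = 772006; 770673 is not s-gonal.
s = 10: P(10, 439) = 769567 and P(10, 440) = 773080; 770673 is not s-gonal.
s = 11: P(11, 414) = 769833 and P(11, 415) = 773560; 770673 is not s-gonal.
s = 12: P(12, 393) = 770673. ✓
Hits: s ∈ {12} → 1.

1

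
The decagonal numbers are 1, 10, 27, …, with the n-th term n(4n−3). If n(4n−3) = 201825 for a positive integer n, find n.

Set n(4n−3) = 201825, giving 4n² − 3n − 201825 = 0.
The discriminant is 9 + 16·201825 = 3229209, and √3229209 = 1797.
So n = (3 + 1797) / 8 = 1800/8 = 225.
Check: 225·(4·225 − 3) = 201825. ✓

225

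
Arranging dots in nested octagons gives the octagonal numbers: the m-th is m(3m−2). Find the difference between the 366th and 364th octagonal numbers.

366·(3·366 − 2) = 401136 and 364·(3·364 − 2) = 396760.
Difference: 401136 − 396760 = 4376.

4376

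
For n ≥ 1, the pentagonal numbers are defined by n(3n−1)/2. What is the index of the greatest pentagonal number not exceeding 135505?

300

Solve n(3n−1)/2 ≤ 135505 for integer n.
n = 300 gives 134850 ≤ 135505, while n = 301 gives 135751 > 135505; so the answer is index 300.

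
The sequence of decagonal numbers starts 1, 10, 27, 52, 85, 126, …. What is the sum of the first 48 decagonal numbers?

148568

Σ i(4i−3) = 4Σi² − 3Σi over i = 1..48.
Σi = 1176 and Σi² = 38024.
4·38024 − 3·1176 = 148568.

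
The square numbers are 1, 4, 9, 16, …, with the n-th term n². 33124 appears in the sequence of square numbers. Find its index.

We need n² = 33124, so n = √33124 = 182.

182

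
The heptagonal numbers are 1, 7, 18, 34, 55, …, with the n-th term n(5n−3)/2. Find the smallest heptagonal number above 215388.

Solve n(5n−3)/2 > 215388 for integer n.
The largest n with value ≤ 215388 is 293 (since 214183 ≤ 215388 < 215649), so the first above is n = 294, value 215649.

215649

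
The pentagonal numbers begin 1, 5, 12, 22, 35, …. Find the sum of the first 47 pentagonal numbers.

Σ i(3i−1)/2 = (3Σi² − Σi) / 2 over i = 1..47.
Σi = 1128 and Σi² = 35720.
(3·35720 − 1·1128) / 2 = 106032/2 = 53016.

53016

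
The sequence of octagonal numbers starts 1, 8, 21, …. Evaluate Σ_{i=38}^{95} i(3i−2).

Σ i(3i−2) = 3Σi² − 2Σi over i = 38..95.
Σi = 4560 − 703 = 3857 and Σi² = 290320 − 17575 = 272745.
3·272745 − 2·3857 = 810521.

810521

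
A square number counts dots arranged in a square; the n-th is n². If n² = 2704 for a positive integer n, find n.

52

We need n² = 2704, so n = √2704 = 52.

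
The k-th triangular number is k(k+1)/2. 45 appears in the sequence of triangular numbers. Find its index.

Set n(n+1)/2 = 45, giving n² + n − 90 = 0.
So n = (-1 + 19) / 2 = 18/2 = 9.

9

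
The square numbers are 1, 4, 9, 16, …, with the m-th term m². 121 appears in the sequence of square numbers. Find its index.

We need n² = 121, so n = √121 = 11.

11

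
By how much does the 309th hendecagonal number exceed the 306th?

309·(9·309 − 7)/2 = 428583 and 306·(9·306 − 7)/2 = 420291.
Difference: 428583 − 420291 = 8292.

8292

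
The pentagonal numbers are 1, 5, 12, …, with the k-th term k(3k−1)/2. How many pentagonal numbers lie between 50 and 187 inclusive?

The n-th pentagonal number is n(3n−1)/2.
Smallest index with value ≥ 50: n = 6 (giving 51).
Largest index with value ≤ 187: n = 11 (giving 176).
Indices 6 through 11: 6 terms.

6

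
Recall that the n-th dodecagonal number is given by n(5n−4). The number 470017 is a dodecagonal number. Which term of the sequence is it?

Set n(5n−4) = 470017, giving 5n² − 4n − 470017 = 0.
The discriminant is 16 + 20·470017 = 9400356, and √9400356 = 3066.
So n = (4 + 3066) / 10 = 3070/10 = 307.
Check: 307·(5·307 − 4) = 470017. ✓

307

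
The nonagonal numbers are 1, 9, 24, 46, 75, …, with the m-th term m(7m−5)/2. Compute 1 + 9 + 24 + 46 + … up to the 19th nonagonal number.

Σ i(7i−5)/2 = (7Σi² − 5Σi) / 2 over i = 1..19.
Σi = 190 and Σi² = 2470.
(7·2470 − 5·190) / 2 = 16340/2 = 8170.

8170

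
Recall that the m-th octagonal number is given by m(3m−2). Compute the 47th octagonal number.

The 47th octagonal number is n(3n−2) with n = 47.
47·(3·47 − 2) = 47·139 = 6533.

6533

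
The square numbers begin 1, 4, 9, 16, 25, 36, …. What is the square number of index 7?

49

The 7th square number is n² with n = 7.
7² = 49.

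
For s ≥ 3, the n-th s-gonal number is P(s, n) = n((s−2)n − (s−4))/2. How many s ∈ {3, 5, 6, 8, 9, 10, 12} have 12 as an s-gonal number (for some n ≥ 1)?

2

s = 3: P(3, 4) = 10 and P(3, 5) = 15; 12 is not s-gonal.
s = 5: P(5, 3) = 12. ✓
s = 6: P(6, 2) = 6 and P(6, 3) = 15; 12 is not s-gonal.
s = 8: P(8, 2) = 8 and P(8, 3) = 21; 12 is not s-gonal.
s = 9: P(9, 2) = 9 and P(9, 3) = 24; 12 is not s-gonal.
s = 10: P(10, 2) = 10 and P(10, 3) = 27; 12 is not s-gonal.
s = 12: P(12, 2) = 12. ✓
Hits: s ∈ {5, 12} → 2.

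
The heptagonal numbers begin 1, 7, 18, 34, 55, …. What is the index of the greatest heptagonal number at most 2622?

32

Solve n(5n−3)/2 ≤ 2622 for integer n.
n = 32 gives 2512 ≤ 2622, while n = 33 gives 2673 > 2622; so the answer is index 32.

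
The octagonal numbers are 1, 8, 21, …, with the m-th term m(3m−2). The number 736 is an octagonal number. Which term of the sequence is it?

16

Set n(3n−2) = 736, giving 3n² − 2n − 736 = 0.
So n = (2 + 94) / 6 = 96/6 = 16.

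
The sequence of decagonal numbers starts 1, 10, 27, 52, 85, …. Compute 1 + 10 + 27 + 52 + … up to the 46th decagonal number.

Σ i(4i−3) = 4Σi² − 3Σi over i = 1..46.
Σi = 1081 and Σi² = 33511.
4·33511 − 3·1081 = 130801.

130801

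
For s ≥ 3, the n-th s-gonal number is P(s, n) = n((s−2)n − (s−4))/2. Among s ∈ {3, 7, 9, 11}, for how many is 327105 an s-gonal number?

s = 3: P(3, 808) = 326836 and P(3, 809) = 327645; 327105 is not s-gonal.
s = 7: P(7, 362) = 327067 and P(7, 363) = 328878; 327105 is not s-gonal.
s = 9: P(9, 306) = 326961 and P(9, 307) = 329104; 327105 is not s-gonal.
s = 11: P(11, 270) = 327105. ✓
Hits: s ∈ {11} → 1.

1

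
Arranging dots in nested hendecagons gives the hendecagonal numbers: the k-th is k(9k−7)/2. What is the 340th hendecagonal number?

519010

The 340th hendecagonal number is n(9n−7)/2 with n = 340.
340·(9·340 − 7)/2 = 340·3053/2 = 519010.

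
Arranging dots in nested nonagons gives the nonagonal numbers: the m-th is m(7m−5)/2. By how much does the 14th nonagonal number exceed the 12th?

177

14·(7·14 − 5)/2 = 651 and 12·(7·12 − 5)/2 = 474.
Difference: 651 − 474 = 177.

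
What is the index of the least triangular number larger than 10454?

145

Solve n(n+1)/2 > 10454 for integer n.
The largest n with value ≤ 10454 is 144 (since 10440 ≤ 10454 < 10585), so the first above is n = 145, value 10585.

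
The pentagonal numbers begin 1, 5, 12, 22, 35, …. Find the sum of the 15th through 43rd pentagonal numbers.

Σ i(3i−1)/2 = (3Σi² − Σi) / 2 over i = 15..43.
Σi = 946 − 105 = 841 and Σi² = 27434 − 1015 = 26419.
(3·26419 − 1·841) / 2 = 78416/2 = 39208.

39208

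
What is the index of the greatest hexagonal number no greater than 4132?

Solve n(2n−1) ≤ 4132 for integer n.
n = 45 gives 4005 ≤ 4132, while n = 46 gives 4186 > 4132; so the answer is index 45.

45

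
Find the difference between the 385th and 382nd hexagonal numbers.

385·(2·385 − 1) = 296065 and 382·(2·382 − 1) = 291466.
Difference: 296065 − 291466 = 4599.

4599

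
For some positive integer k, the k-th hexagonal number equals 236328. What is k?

344

Set n(2n−1) = 236328, giving 2n² − n − 236328 = 0.
So n = (1 + 1375) / 4 = 1376/4 = 344.
Check: 344·(2·344 − 1) = 236328. ✓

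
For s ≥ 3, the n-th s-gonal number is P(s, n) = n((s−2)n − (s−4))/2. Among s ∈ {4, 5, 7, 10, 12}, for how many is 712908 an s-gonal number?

s = 4: P(4, 844) = 712336 and P(4, 845) = 714025; 712908 is not s-gonal.
s = 5: P(5, 689) = 711737 and P(5, 690) = 713805; 712908 is not s-gonal.
s = 7: P(7, 534) = 712089 and P(7, 535) = 714760; 712908 is not s-gonal.
s = 10: P(10, 422) = 711070 and P(10, 423) = 714447; 712908 is not s-gonal.
s = 12: P(12, 378) = 712908. ✓
Hits: s ∈ {12} → 1.

1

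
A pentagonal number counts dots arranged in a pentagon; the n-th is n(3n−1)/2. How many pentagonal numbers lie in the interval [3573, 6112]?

The n-th pentagonal number is n(3n−1)/2.
Smallest index with value ≥ 3573: n = 49 (giving 3577).
Largest index with value ≤ 6112: n = 64 (giving 6112).
Indices 49 through 64: 16 terms.

16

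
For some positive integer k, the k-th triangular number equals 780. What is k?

39

Set n(n+1)/2 = 780, giving n² + n − 1560 = 0.
The discriminant is 1 + 8·780 = 6241, and √6241 = 79.
So n = (-1 + 79) / 2 = 78/2 = 39.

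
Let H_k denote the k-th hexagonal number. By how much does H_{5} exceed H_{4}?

Consecutive hexagonal numbers differ by 4n − 3: here 4·5 − 3 = 17.

17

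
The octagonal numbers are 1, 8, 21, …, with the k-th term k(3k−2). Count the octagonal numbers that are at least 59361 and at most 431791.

239

The n-th octagonal number is n(3n−2).
Smallest index with value ≥ 59361: n = 141 (giving 59361).
Largest index with value ≤ 431791: n = 379 (giving 430165).
Indices 141 through 379: 239 terms.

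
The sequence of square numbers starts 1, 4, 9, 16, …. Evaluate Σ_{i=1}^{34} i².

13685

Σ_{i=1}^{34} i² = 34·35·69/6 = 13685.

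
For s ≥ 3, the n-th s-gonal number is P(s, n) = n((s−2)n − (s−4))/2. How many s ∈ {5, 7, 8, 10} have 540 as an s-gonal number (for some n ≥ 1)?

s = 5: P(5, 19) = 532 and P(5, 20) = 590; 540 is not s-gonal.
s = 7: P(7, 15) = 540. ✓
s = 8: P(8, 13) = 481 and P(8, 14) = 560; 540 is not s-gonal.
s = 10: P(10, 12) = 540. ✓
Hits: s ∈ {7, 10} → 2.

2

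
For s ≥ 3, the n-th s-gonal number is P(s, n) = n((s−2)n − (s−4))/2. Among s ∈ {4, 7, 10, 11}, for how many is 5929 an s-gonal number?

s = 4: P(4, 77) = 5929. ✓
s = 7: P(7, 49) = 5929. ✓
s = 10: P(10, 38) = 5662 and P(10, 39) = 5967; 5929 is not s-gonal.
s = 11: P(11, 36) = 5706 and P(11, 37) = 6031; 5929 is not s-gonal.
Hits: s ∈ {4, 7} → 2.

2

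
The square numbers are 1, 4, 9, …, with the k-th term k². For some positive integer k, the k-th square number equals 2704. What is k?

We need n² = 2704, so n = √2704 = 52.

52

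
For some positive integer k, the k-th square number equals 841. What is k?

29

We need n² = 841, so n = √841 = 29.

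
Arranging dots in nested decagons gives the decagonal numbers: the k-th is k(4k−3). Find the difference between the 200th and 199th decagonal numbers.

Consecutive decagonal numbers differ by 8n − 7: here 8·200 − 7 = 1593.

1593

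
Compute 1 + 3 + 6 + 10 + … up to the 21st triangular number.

1771

Σ i(i+1)/2 = (Σi² + Σi) / 2 over i = 1..21.
Σi = 231 and Σi² = 3311.
(1·3311 + 1·231) / 2 = 3542/2 = 1771.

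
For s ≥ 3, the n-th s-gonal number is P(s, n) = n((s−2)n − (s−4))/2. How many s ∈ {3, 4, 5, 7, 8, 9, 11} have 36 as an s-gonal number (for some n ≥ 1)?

2

s = 3: P(3, 8) = 36. ✓
s = 4: P(4, 6) = 36. ✓
s = 5: P(5, 5) = 35 and P(5, 6) = 51; 36 is not s-gonal.
s = 7: P(7, 4) = 34 and P(7, 5) = 55; 36 is not s-gonal.
s = 8: P(8, 3) = 21 and P(8, 4) = 40; 36 is not s-gonal.
s = 9: P(9, 3) = 24 and P(9, 4) = 46; 36 is not s-gonal.
s = 11: P(11, 3) = 30 and P(11, 4) = 58; 36 is not s-gonal.
Hits: s ∈ {3, 4} → 2.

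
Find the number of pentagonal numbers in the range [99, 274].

5

The n-th pentagonal number is n(3n−1)/2.
Smallest index with value ≥ 99: n = 9 (giving 117).
Largest index with value ≤ 274: n = 13 (giving 247).
Indices 9 through 13: 5 terms.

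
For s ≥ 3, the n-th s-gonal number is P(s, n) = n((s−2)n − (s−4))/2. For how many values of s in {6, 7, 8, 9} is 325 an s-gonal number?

2

s = 6: P(6, 13) = 325. ✓
s = 7: P(7, 11) = 286 and P(7, 12) = 342; 325 is not s-gonal.
s = 8: P(8, 10) = 280 and P(8, 11) = 341; 325 is not s-gonal.
s = 9: P(9, 10) = 325. ✓
Hits: s ∈ {6, 9} → 2.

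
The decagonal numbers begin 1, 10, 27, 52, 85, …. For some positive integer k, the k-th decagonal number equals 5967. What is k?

Set n(4n−3) = 5967, giving 4n² − 3n − 5967 = 0.
The discriminant is 9 + 16·5967 = 95481, and √95481 = 309.
So n = (3 + 309) / 8 = 312/8 = 39.

39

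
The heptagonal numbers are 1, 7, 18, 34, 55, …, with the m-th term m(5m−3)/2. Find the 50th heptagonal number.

6175

The 50th heptagonal number is n(5n−3)/2 with n = 50.
50·(5·50 − 3)/2 = 50·247/2 = 6175.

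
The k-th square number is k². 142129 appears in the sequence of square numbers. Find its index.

377

We need n² = 142129, so n = √142129 = 377.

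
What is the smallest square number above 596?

Solve n² > 596 for integer n.
The largest n with value ≤ 596 is 24 (since 576 ≤ 596 < 625), so the first above is n = 25, value 625.

625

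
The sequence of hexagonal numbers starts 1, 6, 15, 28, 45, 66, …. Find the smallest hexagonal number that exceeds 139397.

Solve n(2n−1) > 139397 for integer n.
The largest n with value ≤ 139397 is 264 (since 139128 ≤ 139397 < 140185), so the first above is n = 265, value 140185.

140185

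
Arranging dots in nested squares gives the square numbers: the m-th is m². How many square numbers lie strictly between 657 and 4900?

The n-th square number is n².
Smallest index with value > 657: n = 26 (giving 676).
Largest index with value < 4900: n = 69 (giving 4761).
Indices 26 through 69: 44 terms.

44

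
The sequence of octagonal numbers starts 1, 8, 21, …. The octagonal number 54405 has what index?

Set n(3n−2) = 54405, giving 3n² − 2n − 54405 = 0.
So n = (2 + 808) / 6 = 810/6 = 135.

135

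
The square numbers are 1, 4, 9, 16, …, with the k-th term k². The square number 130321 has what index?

We need n² = 130321, so n = √130321 = 361.

361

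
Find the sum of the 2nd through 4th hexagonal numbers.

49

Σ i(2i−1) = 2Σi² − Σi over i = 2..4.
Σi = 10 − 1 = 9 and Σi² = 30 − 1 = 29.
2·29 − 1·9 = 49.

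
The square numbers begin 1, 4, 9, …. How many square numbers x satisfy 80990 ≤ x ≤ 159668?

The n-th square number is n².
Smallest index with value ≥ 80990: n = 285 (giving 81225).
Largest index with value ≤ 159668: n = 399 (giving 159201).
Indices 285 through 399: 115 terms.

115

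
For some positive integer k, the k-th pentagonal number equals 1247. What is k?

29

Set n(3n−1)/2 = 1247, giving 3n² − n − 2494 = 0.
The discriminant is 1 + 24·1247 = 29929, and √29929 = 173.
So n = (1 + 173) / 6 = 174/6 = 29.
Check: 29·(3·29 − 1)/2 = 1247. ✓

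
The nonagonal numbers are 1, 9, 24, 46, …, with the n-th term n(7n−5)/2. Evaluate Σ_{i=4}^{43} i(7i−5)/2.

93620

Σ i(7i−5)/2 = (7Σi² − 5Σi) / 2 over i = 4..43.
Σi = 946 − 6 = 940 and Σi² = 27434 − 14 = 27420.
(7·27420 − 5·940) / 2 = 187240/2 = 93620.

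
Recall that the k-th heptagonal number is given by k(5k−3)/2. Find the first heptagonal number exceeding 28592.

28998

Solve n(5n−3)/2 > 28592 for integer n.
The largest n with value ≤ 28592 is 107 (since 28462 ≤ 28592 < 28998), so the first above is n = 108, value 28998.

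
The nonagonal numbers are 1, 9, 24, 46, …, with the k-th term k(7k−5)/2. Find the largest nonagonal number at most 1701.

1639

Solve n(7n−5)/2 ≤ 1701 for integer n.
n = 22 gives 1639 ≤ 1701, while n = 23 gives 1794 > 1701; so the answer is 1639.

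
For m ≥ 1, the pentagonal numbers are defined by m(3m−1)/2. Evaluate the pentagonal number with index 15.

330

The 15th pentagonal number is n(3n−1)/2 with n = 15.
15·(3·15 − 1)/2 = 15·44/2 = 15·22 = 330.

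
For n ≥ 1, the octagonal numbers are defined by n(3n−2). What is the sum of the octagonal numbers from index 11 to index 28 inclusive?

21285

Σ i(3i−2) = 3Σi² − 2Σi over i = 11..28.
Σi = 406 − 55 = 351 and Σi² = 7714 − 385 = 7329.
3·7329 − 2·351 = 21285.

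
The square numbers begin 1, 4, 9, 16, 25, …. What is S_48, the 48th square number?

2304

The 48th square number is n² with n = 48.
48² = 2304.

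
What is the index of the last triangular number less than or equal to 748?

Solve n(n+1)/2 ≤ 748 for integer n.
n = 38 gives 741 ≤ 748, while n = 39 gives 780 > 748; so the answer is index 38.

38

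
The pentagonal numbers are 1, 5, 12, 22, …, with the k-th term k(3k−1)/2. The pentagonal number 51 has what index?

Set n(3n−1)/2 = 51, giving 3n² − n − 102 = 0.
So n = (1 + 35) / 6 = 36/6 = 6.
Check: 6·(3·6 − 1)/2 = 51. ✓

6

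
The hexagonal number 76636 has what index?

Set n(2n−1) = 76636, giving 2n² − n − 76636 = 0.
So n = (1 + 783) / 4 = 784/4 = 196.
Check: 196·(2·196 − 1) = 76636. ✓

196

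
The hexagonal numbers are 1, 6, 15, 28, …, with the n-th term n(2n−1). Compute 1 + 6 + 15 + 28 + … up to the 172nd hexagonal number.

3407062

Σ i(2i−1) = 2Σi² − Σi over i = 1..172.
Σi = 14878 and Σi² = 1710970.
2·1710970 − 1·14878 = 3407062.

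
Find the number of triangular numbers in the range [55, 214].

11

The n-th triangular number is n(n+1)/2.
Smallest index with value ≥ 55: n = 10 (giving 55).
Largest index with value ≤ 214: n = 20 (giving 210).
Indices 10 through 20: 11 terms.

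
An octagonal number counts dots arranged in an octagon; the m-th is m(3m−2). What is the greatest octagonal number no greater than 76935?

76480

Solve n(3n−2) ≤ 76935 for integer n.
n = 160 gives 76480 ≤ 76935, while n = 161 gives 77441 > 76935; so the answer is 76480.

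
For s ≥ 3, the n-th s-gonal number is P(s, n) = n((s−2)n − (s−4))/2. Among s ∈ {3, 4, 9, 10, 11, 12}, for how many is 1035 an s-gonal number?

s = 3: P(3, 45) = 1035. ✓
s = 4: P(4, 32) = 1024 and P(4, 33) = 1089; 1035 is not s-gonal.
s = 9: P(9, 17) = 969 and P(9, 18) = 1089; 1035 is not s-gonal.
s = 10: P(10, 16) = 976 and P(10, 17) = 1105; 1035 is not s-gonal.
s = 11: P(11, 15) = 960 and P(11, 16) = 1096; 1035 is not s-gonal.
s = 12: P(12, 14) = 924 and P(12, 15) = 1065; 1035 is not s-gonal.
Hits: s ∈ {3} → 1.

1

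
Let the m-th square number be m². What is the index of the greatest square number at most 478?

Solve n² ≤ 478 for integer n.
n = 21 gives 441 ≤ 478, while n = 22 gives 484 > 478; so the answer is index 21.

21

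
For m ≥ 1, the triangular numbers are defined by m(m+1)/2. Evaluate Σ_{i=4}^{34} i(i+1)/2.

Σ i(i+1)/2 = (Σi² + Σi) / 2 over i = 4..34.
Σi = 595 − 6 = 589 and Σi² = 13685 − 14 = 13671.
(1·13671 + 1·589) / 2 = 14260/2 = 7130.

7130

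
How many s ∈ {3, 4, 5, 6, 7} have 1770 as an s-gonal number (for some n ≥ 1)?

2

s = 3: P(3, 59) = 1770. ✓
s = 4: P(4, 42) = 1764 and P(4, 43) = 1849; 1770 is not s-gonal.
s = 5: P(5, 34) = 1717 and P(5, 35) = 1820; 1770 is not s-gonal.
s = 6: P(6, 30) = 1770. ✓
s = 7: P(7, 26) = 1651 and P(7, 27) = 1782; 1770 is not s-gonal.
Hits: s ∈ {3, 6} → 2.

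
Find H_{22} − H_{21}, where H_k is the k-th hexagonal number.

85

Consecutive hexagonal numbers differ by 4n − 3: here 4·22 − 3 = 85.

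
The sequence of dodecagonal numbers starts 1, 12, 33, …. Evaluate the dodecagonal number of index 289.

416449

The 289th dodecagonal number is n(5n−4) with n = 289.
289·(5·289 − 4) = 289·1441 = 416449.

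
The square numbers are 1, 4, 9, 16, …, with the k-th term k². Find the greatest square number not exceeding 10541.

Solve n² ≤ 10541 for integer n.
n = 102 gives 10404 ≤ 10541, while n = 103 gives 10609 > 10541; so the answer is 10404.

10404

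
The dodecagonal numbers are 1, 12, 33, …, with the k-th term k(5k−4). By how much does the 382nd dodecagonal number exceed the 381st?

Consecutive dodecagonal numbers differ by 10n − 9: here 10·382 − 9 = 3811.

3811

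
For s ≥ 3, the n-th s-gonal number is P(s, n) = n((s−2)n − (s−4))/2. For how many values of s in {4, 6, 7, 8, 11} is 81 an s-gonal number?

2

s = 4: P(4, 9) = 81. ✓
s = 6: P(6, 6) = 66 and P(6, 7) = 91; 81 is not s-gonal.
s = 7: P(7, 6) = 81. ✓
s = 8: P(8, 5) = 65 and P(8, 6) = 96; 81 is not s-gonal.
s = 11: P(11, 4) = 58 and P(11, 5) = 95; 81 is not s-gonal.
Hits: s ∈ {4, 7} → 2.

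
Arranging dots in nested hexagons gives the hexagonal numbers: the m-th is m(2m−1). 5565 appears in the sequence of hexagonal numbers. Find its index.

53

Set n(2n−1) = 5565, giving 2n² − n − 5565 = 0.
The discriminant is 1 + 8·5565 = 44521, and √44521 = 211.
So n = (1 + 211) / 4 = 212/4 = 53.
Check: 53·(2·53 − 1) = 5565. ✓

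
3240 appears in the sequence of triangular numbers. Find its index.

80

Set n(n+1)/2 = 3240, giving n² + n − 6480 = 0.
So n = (-1 + 161) / 2 = 160/2 = 80.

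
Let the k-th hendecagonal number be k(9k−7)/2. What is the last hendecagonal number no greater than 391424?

Solve n(9n−7)/2 ≤ 391424 for integer n.
n = 295 gives 390580 ≤ 391424, while n = 296 gives 393236 > 391424; so the answer is 390580.

390580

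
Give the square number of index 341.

116281

The 341st square number is n² with n = 341.
341² = 116281.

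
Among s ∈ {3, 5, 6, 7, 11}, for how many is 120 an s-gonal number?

s = 3: P(3, 15) = 120. ✓
s = 5: P(5, 9) = 117 and P(5, 10) = 145; 120 is not s-gonal.
s = 6: P(6, 8) = 120. ✓
s = 7: P(7, 7) = 112 and P(7, 8) = 148; 120 is not s-gonal.
s = 11: P(11, 5) = 95 and P(11, 6) = 141; 120 is not s-gonal.
Hits: s ∈ {3, 6} → 2.

2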